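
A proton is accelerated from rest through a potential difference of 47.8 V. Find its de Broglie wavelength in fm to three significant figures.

λ = 4140 fm

KE = eV = 1.602 × 10⁻¹⁹ × 47.80 = 7.658 × 10⁻¹⁸ J.
p = √(2mKE) = √(2 × 1.673 × 10⁻²⁷ × 7.658 × 10⁻¹⁸) = 1.601 × 10⁻²² kg·m/s.
λ = h/p = 6.626 × 10⁻³⁴ / 1.601 × 10⁻²² = 4.14 × 10⁻¹² m = 4140 fm.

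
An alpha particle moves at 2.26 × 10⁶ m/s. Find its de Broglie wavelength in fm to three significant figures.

λ = 44.1 fm

p = mv = 6.645 × 10⁻²⁷ × 2.26 × 10⁶ = 1.502 × 10⁻²⁰ kg·m/s.
λ = h/p = 6.626 × 10⁻³⁴ / 1.502 × 10⁻²⁰ = 4.41 × 10⁻¹⁴ m = 44.1 fm.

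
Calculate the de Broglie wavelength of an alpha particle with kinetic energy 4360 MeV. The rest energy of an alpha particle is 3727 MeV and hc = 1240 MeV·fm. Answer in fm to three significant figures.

λ = 0.173 fm

Total energy E = KE + m₀c² = 4360 + 3727 = 8087 MeV.
(pc)² = E² − (m₀c²)² = (8087)² − (3727)² = 5.151 × 10⁷ MeV², so pc = 7177 MeV.
λ = hc/(pc) = 1240 MeV·fm / 7177 MeV = 0.173 fm.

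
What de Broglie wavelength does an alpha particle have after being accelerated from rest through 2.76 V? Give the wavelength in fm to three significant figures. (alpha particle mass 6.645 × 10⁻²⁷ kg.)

KE = 2eV = 2 × 1.602 × 10⁻¹⁹ × 2.760 = 8.843 × 10⁻¹⁹ J.
p = √(2mKE) = √(2 × 6.645 × 10⁻²⁷ × 8.843 × 10⁻¹⁹) = 1.084 × 10⁻²² kg·m/s.
λ = h/p = 6.626 × 10⁻³⁴ / 1.084 × 10⁻²² = 6.11 × 10⁻¹² m = 6110 fm.

λ = 6110 fm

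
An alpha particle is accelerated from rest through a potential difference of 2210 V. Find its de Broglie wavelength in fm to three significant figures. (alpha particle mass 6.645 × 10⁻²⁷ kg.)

KE = 2eV = 2 × 1.602 × 10⁻¹⁹ × 2210 = 7.081 × 10⁻¹⁶ J.
p = √(2mKE) = √(2 × 6.645 × 10⁻²⁷ × 7.081 × 10⁻¹⁶) = 3.068 × 10⁻²¹ kg·m/s.
λ = h/p = 6.626 × 10⁻³⁴ / 3.068 × 10⁻²¹ = 2.16 × 10⁻¹³ m = 216 fm.

λ = 216 fm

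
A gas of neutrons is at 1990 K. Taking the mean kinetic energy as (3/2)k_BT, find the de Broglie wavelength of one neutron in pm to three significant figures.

λ = 56.4 pm

KE = (3/2)k_BT = 1.5 × 1.381 × 10⁻²³ × 1990 = 4.122 × 10⁻²⁰ J.
p = √(2mKE) = √(2 × 1.675 × 10⁻²⁷ × 4.122 × 10⁻²⁰) = 1.175 × 10⁻²³ kg·m/s.
λ = h/p = 5.64 × 10⁻¹¹ m = 56.4 pm.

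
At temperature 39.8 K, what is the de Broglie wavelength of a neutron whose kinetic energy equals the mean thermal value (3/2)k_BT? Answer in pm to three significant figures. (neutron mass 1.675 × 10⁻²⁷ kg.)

λ = 399 pm

KE = (3/2)k_BT = 1.5 × 1.381 × 10⁻²³ × 39.8 = 8.245 × 10⁻²² J.
p = √(2mKE) = √(2 × 1.675 × 10⁻²⁷ × 8.245 × 10⁻²²) = 1.662 × 10⁻²⁴ kg·m/s.
λ = h/p = 3.99 × 10⁻¹⁰ m = 399 pm.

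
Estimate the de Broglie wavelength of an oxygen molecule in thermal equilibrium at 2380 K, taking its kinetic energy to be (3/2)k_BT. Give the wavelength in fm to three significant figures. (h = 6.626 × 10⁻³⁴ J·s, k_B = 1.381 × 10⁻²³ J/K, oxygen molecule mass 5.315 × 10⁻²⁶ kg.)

KE = (3/2)k_BT = 1.5 × 1.381 × 10⁻²³ × 2380 = 4.930 × 10⁻²⁰ J.
p = √(2mKE) = √(2 × 5.315 × 10⁻²⁶ × 4.930 × 10⁻²⁰) = 7.239 × 10⁻²³ kg·m/s.
λ = h/p = 9.15 × 10⁻¹² m = 9150 fm.

λ = 9150 fm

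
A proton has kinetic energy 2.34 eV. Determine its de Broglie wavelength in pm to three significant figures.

KE = 2.34 eV = 3.749 × 10⁻¹⁹ J.
p = √(2mKE) = √(2 × 1.673 × 10⁻²⁷ × 3.749 × 10⁻¹⁹) = 3.542 × 10⁻²³ kg·m/s.
λ = h/p = 6.626 × 10⁻³⁴ / 3.542 × 10⁻²³ = 1.87 × 10⁻¹¹ m = 18.7 pm.

λ = 18.7 pm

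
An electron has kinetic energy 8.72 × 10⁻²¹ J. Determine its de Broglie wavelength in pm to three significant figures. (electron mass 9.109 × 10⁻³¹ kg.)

p = √(2mKE) = √(2 × 9.109 × 10⁻³¹ × 8.720 × 10⁻²¹) = 1.260 × 10⁻²⁵ kg·m/s.
λ = h/p = 6.626 × 10⁻³⁴ / 1.260 × 10⁻²⁵ = 5.26 × 10⁻⁹ m = 5260 pm.

λ = 5260 pm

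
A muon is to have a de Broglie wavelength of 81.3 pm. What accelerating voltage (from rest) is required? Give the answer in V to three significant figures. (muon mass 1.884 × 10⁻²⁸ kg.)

V = 1.10 V

p = h/λ = 6.626 × 10⁻³⁴ / 8.130 × 10⁻¹¹ = 8.150 × 10⁻²⁴ kg·m/s.
KE = p²/(2m) = 1.763 × 10⁻¹⁹ J.
V = KE/e = 1.763 × 10⁻¹⁹ / (1.602 × 10⁻¹⁹) = 1.10 V.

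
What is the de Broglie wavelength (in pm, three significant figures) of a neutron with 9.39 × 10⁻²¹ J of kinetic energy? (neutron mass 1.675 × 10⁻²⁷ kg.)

λ = 118 pm

p = √(2mKE) = √(2 × 1.675 × 10⁻²⁷ × 9.390 × 10⁻²¹) = 5.609 × 10⁻²⁴ kg·m/s.
λ = h/p = 6.626 × 10⁻³⁴ / 5.609 × 10⁻²⁴ = 1.18 × 10⁻¹⁰ m = 118 pm.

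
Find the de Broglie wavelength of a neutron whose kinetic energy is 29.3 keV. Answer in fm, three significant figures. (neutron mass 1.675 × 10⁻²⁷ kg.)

KE = 29.3 keV = 4.694 × 10⁻¹⁵ J.
p = √(2mKE) = √(2 × 1.675 × 10⁻²⁷ × 4.694 × 10⁻¹⁵) = 3.965 × 10⁻²¹ kg·m/s.
λ = h/p = 6.626 × 10⁻³⁴ / 3.965 × 10⁻²¹ = 1.67 × 10⁻¹³ m = 167 fm.

λ = 167 fm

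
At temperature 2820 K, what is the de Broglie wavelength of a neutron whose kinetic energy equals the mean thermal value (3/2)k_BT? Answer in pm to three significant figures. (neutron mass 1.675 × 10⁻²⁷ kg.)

λ = 47.4 pm

KE = (3/2)k_BT = 1.5 × 1.381 × 10⁻²³ × 2820 = 5.842 × 10⁻²⁰ J.
p = √(2mKE) = √(2 × 1.675 × 10⁻²⁷ × 5.842 × 10⁻²⁰) = 1.399 × 10⁻²³ kg·m/s.
λ = h/p = 4.74 × 10⁻¹¹ m = 47.4 pm.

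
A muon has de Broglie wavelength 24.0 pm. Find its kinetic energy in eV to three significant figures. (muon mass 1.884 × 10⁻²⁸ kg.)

p = h/λ = 6.626 × 10⁻³⁴ / 2.400 × 10⁻¹¹ = 2.761 × 10⁻²³ kg·m/s.
KE = p²/(2m) = (2.761 × 10⁻²³)² / (2 × 1.884 × 10⁻²⁸) = 2.023 × 10⁻¹⁸ J = 12.6 eV.

KE = 12.6 eV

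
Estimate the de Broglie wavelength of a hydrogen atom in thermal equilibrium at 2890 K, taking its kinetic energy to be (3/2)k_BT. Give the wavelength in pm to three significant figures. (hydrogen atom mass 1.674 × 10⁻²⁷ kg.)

KE = (3/2)k_BT = 1.5 × 1.381 × 10⁻²³ × 2890 = 5.987 × 10⁻²⁰ J.
p = √(2mKE) = √(2 × 1.674 × 10⁻²⁷ × 5.987 × 10⁻²⁰) = 1.416 × 10⁻²³ kg·m/s.
λ = h/p = 4.68 × 10⁻¹¹ m = 46.8 pm.

λ = 46.8 pm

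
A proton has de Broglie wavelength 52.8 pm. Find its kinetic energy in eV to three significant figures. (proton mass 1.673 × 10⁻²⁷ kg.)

p = h/λ = 6.626 × 10⁻³⁴ / 5.280 × 10⁻¹¹ = 1.255 × 10⁻²³ kg·m/s.
KE = p²/(2m) = (1.255 × 10⁻²³)² / (2 × 1.673 × 10⁻²⁷) = 4.707 × 10⁻²⁰ J = 0.294 eV.

KE = 0.294 eV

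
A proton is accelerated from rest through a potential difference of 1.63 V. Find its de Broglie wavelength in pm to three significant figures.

λ = 22.4 pm

KE = eV = 1.602 × 10⁻¹⁹ × 1.630 = 2.611 × 10⁻¹⁹ J.
p = √(2mKE) = √(2 × 1.673 × 10⁻²⁷ × 2.611 × 10⁻¹⁹) = 2.956 × 10⁻²³ kg·m/s.
λ = h/p = 6.626 × 10⁻³⁴ / 2.956 × 10⁻²³ = 2.24 × 10⁻¹¹ m = 22.4 pm.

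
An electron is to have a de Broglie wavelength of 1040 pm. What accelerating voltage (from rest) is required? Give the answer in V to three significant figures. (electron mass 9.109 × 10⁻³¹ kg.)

V = 1.39 V

p = h/λ = 6.626 × 10⁻³⁴ / 1.040 × 10⁻⁹ = 6.371 × 10⁻²⁵ kg·m/s.
KE = p²/(2m) = 2.228 × 10⁻¹⁹ J.
V = KE/e = 2.228 × 10⁻¹⁹ / (1.602 × 10⁻¹⁹) = 1.39 V.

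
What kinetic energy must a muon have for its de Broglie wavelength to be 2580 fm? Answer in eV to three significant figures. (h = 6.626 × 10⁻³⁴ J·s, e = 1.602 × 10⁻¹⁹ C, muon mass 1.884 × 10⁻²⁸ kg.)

p = h/λ = 6.626 × 10⁻³⁴ / 2.580 × 10⁻¹² = 2.568 × 10⁻²² kg·m/s.
KE = p²/(2m) = (2.568 × 10⁻²²)² / (2 × 1.884 × 10⁻²⁸) = 1.750 × 10⁻¹⁶ J = 1090 eV.

KE = 1090 eV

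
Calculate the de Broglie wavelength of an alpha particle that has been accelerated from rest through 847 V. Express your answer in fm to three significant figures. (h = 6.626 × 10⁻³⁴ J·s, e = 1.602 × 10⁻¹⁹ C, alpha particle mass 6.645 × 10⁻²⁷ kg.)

KE = 2eV = 2 × 1.602 × 10⁻¹⁹ × 847.0 = 2.714 × 10⁻¹⁶ J.
p = √(2mKE) = √(2 × 6.645 × 10⁻²⁷ × 2.714 × 10⁻¹⁶) = 1.899 × 10⁻²¹ kg·m/s.
λ = h/p = 6.626 × 10⁻³⁴ / 1.899 × 10⁻²¹ = 3.49 × 10⁻¹³ m = 349 fm.

λ = 349 fm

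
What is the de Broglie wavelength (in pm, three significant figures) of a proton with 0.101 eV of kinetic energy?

λ = 90.1 pm

KE = 0.101 eV = 1.618 × 10⁻²⁰ J.
p = √(2mKE) = √(2 × 1.673 × 10⁻²⁷ × 1.618 × 10⁻²⁰) = 7.358 × 10⁻²⁴ kg·m/s.
λ = h/p = 6.626 × 10⁻³⁴ / 7.358 × 10⁻²⁴ = 9.01 × 10⁻¹¹ m = 90.1 pm.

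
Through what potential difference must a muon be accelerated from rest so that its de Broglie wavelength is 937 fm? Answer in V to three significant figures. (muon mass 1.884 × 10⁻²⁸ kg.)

p = h/λ = 6.626 × 10⁻³⁴ / 9.370 × 10⁻¹³ = 7.072 × 10⁻²² kg·m/s.
KE = p²/(2m) = 1.327 × 10⁻¹⁵ J.
V = KE/e = 1.327 × 10⁻¹⁵ / (1.602 × 10⁻¹⁹) = 8280 V.

V = 8280 V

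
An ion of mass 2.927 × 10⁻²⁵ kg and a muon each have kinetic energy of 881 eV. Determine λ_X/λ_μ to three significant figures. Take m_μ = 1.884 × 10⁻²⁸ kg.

At fixed KE, p = √(2mKE) so λ = h/p ∝ 1/√m.
λ_X/λ_μ = √(m_μ/m_X) = √(1.884 × 10⁻²⁸/2.927 × 10⁻²⁵) = √(6.437 × 10⁻⁴) = 0.0254.

λ_X/λ_μ = 0.0254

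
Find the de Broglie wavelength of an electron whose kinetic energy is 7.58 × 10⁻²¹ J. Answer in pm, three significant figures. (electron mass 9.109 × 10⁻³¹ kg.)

λ = 5640 pm

p = √(2mKE) = √(2 × 9.109 × 10⁻³¹ × 7.580 × 10⁻²¹) = 1.175 × 10⁻²⁵ kg·m/s.
λ = h/p = 6.626 × 10⁻³⁴ / 1.175 × 10⁻²⁵ = 5.64 × 10⁻⁹ m = 5640 pm.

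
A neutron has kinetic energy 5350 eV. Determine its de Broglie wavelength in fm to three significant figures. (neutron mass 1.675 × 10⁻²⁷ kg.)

λ = 391 fm

KE = 5350 eV = 8.571 × 10⁻¹⁶ J.
p = √(2mKE) = √(2 × 1.675 × 10⁻²⁷ × 8.571 × 10⁻¹⁶) = 1.694 × 10⁻²¹ kg·m/s.
λ = h/p = 6.626 × 10⁻³⁴ / 1.694 × 10⁻²¹ = 3.91 × 10⁻¹³ m = 391 fm.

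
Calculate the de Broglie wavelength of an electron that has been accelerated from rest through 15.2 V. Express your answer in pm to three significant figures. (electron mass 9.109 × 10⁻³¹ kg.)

KE = eV = 1.602 × 10⁻¹⁹ × 15.20 = 2.435 × 10⁻¹⁸ J.
p = √(2mKE) = √(2 × 9.109 × 10⁻³¹ × 2.435 × 10⁻¹⁸) = 2.106 × 10⁻²⁴ kg·m/s.
λ = h/p = 6.626 × 10⁻³⁴ / 2.106 × 10⁻²⁴ = 3.15 × 10⁻¹⁰ m = 315 pm.

λ = 315 pm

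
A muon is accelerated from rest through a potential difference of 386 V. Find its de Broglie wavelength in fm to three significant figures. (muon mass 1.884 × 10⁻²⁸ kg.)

KE = eV = 1.602 × 10⁻¹⁹ × 386.0 = 6.184 × 10⁻¹⁷ J.
p = √(2mKE) = √(2 × 1.884 × 10⁻²⁸ × 6.184 × 10⁻¹⁷) = 1.526 × 10⁻²² kg·m/s.
λ = h/p = 6.626 × 10⁻³⁴ / 1.526 × 10⁻²² = 4.34 × 10⁻¹² m = 4340 fm.

λ = 4340 fm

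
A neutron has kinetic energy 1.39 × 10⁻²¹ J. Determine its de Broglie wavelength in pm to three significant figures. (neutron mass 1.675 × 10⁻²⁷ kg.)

λ = 307 pm

p = √(2mKE) = √(2 × 1.675 × 10⁻²⁷ × 1.390 × 10⁻²¹) = 2.158 × 10⁻²⁴ kg·m/s.
λ = h/p = 6.626 × 10⁻³⁴ / 2.158 × 10⁻²⁴ = 3.07 × 10⁻¹⁰ m = 307 pm.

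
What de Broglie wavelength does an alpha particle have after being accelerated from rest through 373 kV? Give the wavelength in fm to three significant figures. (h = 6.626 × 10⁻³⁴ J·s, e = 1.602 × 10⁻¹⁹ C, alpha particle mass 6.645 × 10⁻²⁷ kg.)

KE = 2eV = 2 × 1.602 × 10⁻¹⁹ × 3.730 × 10⁵ = 1.195 × 10⁻¹³ J.
p = √(2mKE) = √(2 × 6.645 × 10⁻²⁷ × 1.195 × 10⁻¹³) = 3.985 × 10⁻²⁰ kg·m/s.
λ = h/p = 6.626 × 10⁻³⁴ / 3.985 × 10⁻²⁰ = 1.66 × 10⁻¹⁴ m = 16.6 fm.

λ = 16.6 fm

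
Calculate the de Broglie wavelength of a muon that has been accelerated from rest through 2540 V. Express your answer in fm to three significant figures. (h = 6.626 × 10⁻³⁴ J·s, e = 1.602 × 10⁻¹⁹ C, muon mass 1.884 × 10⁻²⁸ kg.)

λ = 1690 fm

KE = eV = 1.602 × 10⁻¹⁹ × 2540 = 4.069 × 10⁻¹⁶ J.
p = √(2mKE) = √(2 × 1.884 × 10⁻²⁸ × 4.069 × 10⁻¹⁶) = 3.916 × 10⁻²² kg·m/s.
λ = h/p = 6.626 × 10⁻³⁴ / 3.916 × 10⁻²² = 1.69 × 10⁻¹² m = 1690 fm.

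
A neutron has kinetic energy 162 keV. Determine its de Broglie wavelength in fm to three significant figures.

KE = 162 keV = 2.595 × 10⁻¹⁴ J.
p = √(2mKE) = √(2 × 1.675 × 10⁻²⁷ × 2.595 × 10⁻¹⁴) = 9.324 × 10⁻²¹ kg·m/s.
λ = h/p = 6.626 × 10⁻³⁴ / 9.324 × 10⁻²¹ = 7.11 × 10⁻¹⁴ m = 71.1 fm.

λ = 71.1 fm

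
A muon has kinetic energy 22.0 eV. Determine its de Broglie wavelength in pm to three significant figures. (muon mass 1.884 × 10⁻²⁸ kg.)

λ = 18.2 pm

KE = 22.0 eV = 3.524 × 10⁻¹⁸ J.
p = √(2mKE) = √(2 × 1.884 × 10⁻²⁸ × 3.524 × 10⁻¹⁸) = 3.644 × 10⁻²³ kg·m/s.
λ = h/p = 6.626 × 10⁻³⁴ / 3.644 × 10⁻²³ = 1.82 × 10⁻¹¹ m = 18.2 pm.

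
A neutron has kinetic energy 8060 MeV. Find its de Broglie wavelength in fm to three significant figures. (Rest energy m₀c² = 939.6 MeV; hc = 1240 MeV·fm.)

Total energy E = KE + m₀c² = 8060 + 939.6 = 8999.6 MeV.
(pc)² = E² − (m₀c²)² = (8999.6)² − (939.6)² = 8.011 × 10⁷ MeV², so pc = 8950 MeV.
λ = hc/(pc) = 1240 MeV·fm / 8950 MeV = 0.139 fm.

λ = 0.139 fm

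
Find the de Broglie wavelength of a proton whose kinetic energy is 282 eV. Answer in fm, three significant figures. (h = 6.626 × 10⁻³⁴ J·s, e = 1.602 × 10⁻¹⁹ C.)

KE = 282 eV = 4.518 × 10⁻¹⁷ J.
p = √(2mKE) = √(2 × 1.673 × 10⁻²⁷ × 4.518 × 10⁻¹⁷) = 3.888 × 10⁻²² kg·m/s.
λ = h/p = 6.626 × 10⁻³⁴ / 3.888 × 10⁻²² = 1.70 × 10⁻¹² m = 1700 fm.

λ = 1700 fm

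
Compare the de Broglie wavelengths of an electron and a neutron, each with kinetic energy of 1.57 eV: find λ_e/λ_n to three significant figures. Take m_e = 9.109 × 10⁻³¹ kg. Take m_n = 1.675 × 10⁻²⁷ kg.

λ_e/λ_n = 42.9

At fixed KE, p = √(2mKE) so λ = h/p ∝ 1/√m.
λ_e/λ_n = √(m_n/m_e) = √(1.675 × 10⁻²⁷/9.109 × 10⁻³¹) = √(1839) = 42.9.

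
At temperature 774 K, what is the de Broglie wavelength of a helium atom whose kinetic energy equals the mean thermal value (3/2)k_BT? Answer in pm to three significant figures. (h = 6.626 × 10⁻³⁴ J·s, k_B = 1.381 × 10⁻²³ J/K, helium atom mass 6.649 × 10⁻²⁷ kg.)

λ = 45.4 pm

KE = (3/2)k_BT = 1.5 × 1.381 × 10⁻²³ × 774 = 1.603 × 10⁻²⁰ J.
p = √(2mKE) = √(2 × 6.649 × 10⁻²⁷ × 1.603 × 10⁻²⁰) = 1.460 × 10⁻²³ kg·m/s.
λ = h/p = 4.54 × 10⁻¹¹ m = 45.4 pm.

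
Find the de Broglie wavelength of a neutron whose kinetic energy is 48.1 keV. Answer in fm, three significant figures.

KE = 48.1 keV = 7.706 × 10⁻¹⁵ J.
p = √(2mKE) = √(2 × 1.675 × 10⁻²⁷ × 7.706 × 10⁻¹⁵) = 5.081 × 10⁻²¹ kg·m/s.
λ = h/p = 6.626 × 10⁻³⁴ / 5.081 × 10⁻²¹ = 1.30 × 10⁻¹³ m = 130 fm.

λ = 130 fm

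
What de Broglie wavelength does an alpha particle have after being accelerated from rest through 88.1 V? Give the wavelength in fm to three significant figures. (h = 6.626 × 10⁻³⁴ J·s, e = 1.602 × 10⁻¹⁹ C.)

λ = 1080 fm

KE = 2eV = 2 × 1.602 × 10⁻¹⁹ × 88.10 = 2.823 × 10⁻¹⁷ J.
p = √(2mKE) = √(2 × 6.645 × 10⁻²⁷ × 2.823 × 10⁻¹⁷) = 6.125 × 10⁻²² kg·m/s.
λ = h/p = 6.626 × 10⁻³⁴ / 6.125 × 10⁻²² = 1.08 × 10⁻¹² m = 1080 fm.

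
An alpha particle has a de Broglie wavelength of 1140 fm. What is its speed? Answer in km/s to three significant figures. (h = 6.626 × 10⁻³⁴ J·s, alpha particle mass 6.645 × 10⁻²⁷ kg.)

p = h/λ = 6.626 × 10⁻³⁴ / 1.140 × 10⁻¹² = 5.812 × 10⁻²² kg·m/s.
v = p/m = 5.812 × 10⁻²² / 6.645 × 10⁻²⁷ = 8.75 × 10⁴ m/s = 87.5 km/s.

v = 87.5 km/s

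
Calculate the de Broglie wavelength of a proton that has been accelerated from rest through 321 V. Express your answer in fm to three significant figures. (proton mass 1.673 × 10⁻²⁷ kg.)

λ = 1600 fm

KE = eV = 1.602 × 10⁻¹⁹ × 321.0 = 5.142 × 10⁻¹⁷ J.
p = √(2mKE) = √(2 × 1.673 × 10⁻²⁷ × 5.142 × 10⁻¹⁷) = 4.148 × 10⁻²² kg·m/s.
λ = h/p = 6.626 × 10⁻³⁴ / 4.148 × 10⁻²² = 1.60 × 10⁻¹² m = 1600 fm.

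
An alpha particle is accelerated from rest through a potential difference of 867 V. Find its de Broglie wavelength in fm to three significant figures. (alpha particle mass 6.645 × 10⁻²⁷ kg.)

λ = 345 fm

KE = 2eV = 2 × 1.602 × 10⁻¹⁹ × 867.0 = 2.778 × 10⁻¹⁶ J.
p = √(2mKE) = √(2 × 6.645 × 10⁻²⁷ × 2.778 × 10⁻¹⁶) = 1.921 × 10⁻²¹ kg·m/s.
λ = h/p = 6.626 × 10⁻³⁴ / 1.921 × 10⁻²¹ = 3.45 × 10⁻¹³ m = 345 fm.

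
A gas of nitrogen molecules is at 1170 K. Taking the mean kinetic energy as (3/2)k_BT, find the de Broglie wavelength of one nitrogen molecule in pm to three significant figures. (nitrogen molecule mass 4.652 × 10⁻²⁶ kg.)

λ = 14.0 pm

KE = (3/2)k_BT = 1.5 × 1.381 × 10⁻²³ × 1170 = 2.424 × 10⁻²⁰ J.
p = √(2mKE) = √(2 × 4.652 × 10⁻²⁶ × 2.424 × 10⁻²⁰) = 4.749 × 10⁻²³ kg·m/s.
λ = h/p = 1.40 × 10⁻¹¹ m = 14.0 pm.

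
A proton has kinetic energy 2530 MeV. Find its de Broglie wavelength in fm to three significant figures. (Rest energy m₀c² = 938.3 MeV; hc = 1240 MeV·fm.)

λ = 0.371 fm

Total energy E = KE + m₀c² = 2530 + 938.3 = 3468.3 MeV.
(pc)² = E² − (m₀c²)² = (3468.3)² − (938.3)² = 1.115 × 10⁷ MeV², so pc = 3339 MeV.
λ = hc/(pc) = 1240 MeV·fm / 3339 MeV = 0.371 fm.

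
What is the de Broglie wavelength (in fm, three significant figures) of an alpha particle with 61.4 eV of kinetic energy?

λ = 1830 fm

KE = 61.4 eV = 9.836 × 10⁻¹⁸ J.
p = √(2mKE) = √(2 × 6.645 × 10⁻²⁷ × 9.836 × 10⁻¹⁸) = 3.616 × 10⁻²² kg·m/s.
λ = h/p = 6.626 × 10⁻³⁴ / 3.616 × 10⁻²² = 1.83 × 10⁻¹² m = 1830 fm.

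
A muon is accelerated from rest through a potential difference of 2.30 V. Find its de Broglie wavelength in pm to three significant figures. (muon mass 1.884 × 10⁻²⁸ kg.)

KE = eV = 1.602 × 10⁻¹⁹ × 2.300 = 3.685 × 10⁻¹⁹ J.
p = √(2mKE) = √(2 × 1.884 × 10⁻²⁸ × 3.685 × 10⁻¹⁹) = 1.178 × 10⁻²³ kg·m/s.
λ = h/p = 6.626 × 10⁻³⁴ / 1.178 × 10⁻²³ = 5.62 × 10⁻¹¹ m = 56.2 pm.

λ = 56.2 pm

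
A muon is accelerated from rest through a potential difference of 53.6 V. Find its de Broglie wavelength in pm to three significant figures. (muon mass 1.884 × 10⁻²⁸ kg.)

KE = eV = 1.602 × 10⁻¹⁹ × 53.60 = 8.587 × 10⁻¹⁸ J.
p = √(2mKE) = √(2 × 1.884 × 10⁻²⁸ × 8.587 × 10⁻¹⁸) = 5.688 × 10⁻²³ kg·m/s.
λ = h/p = 6.626 × 10⁻³⁴ / 5.688 × 10⁻²³ = 1.16 × 10⁻¹¹ m = 11.6 pm.

λ = 11.6 pm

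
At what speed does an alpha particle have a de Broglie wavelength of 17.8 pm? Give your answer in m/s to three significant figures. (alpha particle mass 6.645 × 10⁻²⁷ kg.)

v = 5600 m/s

p = h/λ = 6.626 × 10⁻³⁴ / 1.780 × 10⁻¹¹ = 3.722 × 10⁻²³ kg·m/s.
v = p/m = 3.722 × 10⁻²³ / 6.645 × 10⁻²⁷ = 5.60 × 10³ m/s = 5600 m/s.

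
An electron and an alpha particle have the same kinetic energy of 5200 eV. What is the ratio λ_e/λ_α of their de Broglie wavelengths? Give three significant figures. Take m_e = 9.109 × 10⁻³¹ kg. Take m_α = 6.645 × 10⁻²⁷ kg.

λ_e/λ_α = 85.4

At fixed KE, p = √(2mKE) so λ = h/p ∝ 1/√m.
λ_e/λ_α = √(m_α/m_e) = √(6.645 × 10⁻²⁷/9.109 × 10⁻³¹) = √(7295) = 85.4.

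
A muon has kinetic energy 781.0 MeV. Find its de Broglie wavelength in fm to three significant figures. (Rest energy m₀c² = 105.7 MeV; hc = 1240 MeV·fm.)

λ = 1.41 fm

Total energy E = KE + m₀c² = 781.0 + 105.7 = 886.7 MeV.
(pc)² = E² − (m₀c²)² = (886.7)² − (105.7)² = 7.751 × 10⁵ MeV², so pc = 880.4 MeV.
λ = hc/(pc) = 1240 MeV·fm / 880.4 MeV = 1.41 fm.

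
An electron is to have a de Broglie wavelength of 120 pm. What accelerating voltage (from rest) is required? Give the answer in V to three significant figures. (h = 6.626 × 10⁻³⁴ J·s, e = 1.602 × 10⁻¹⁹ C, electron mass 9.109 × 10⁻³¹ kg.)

V = 104 V

p = h/λ = 6.626 × 10⁻³⁴ / 1.200 × 10⁻¹⁰ = 5.522 × 10⁻²⁴ kg·m/s.
KE = p²/(2m) = 1.674 × 10⁻¹⁷ J.
V = KE/e = 1.674 × 10⁻¹⁷ / (1.602 × 10⁻¹⁹) = 104 V.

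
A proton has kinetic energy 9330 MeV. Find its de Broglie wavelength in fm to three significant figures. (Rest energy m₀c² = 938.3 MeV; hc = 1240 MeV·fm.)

λ = 0.121 fm

Total energy E = KE + m₀c² = 9330 + 938.3 = 10268.3 MeV.
(pc)² = E² − (m₀c²)² = (10268.3)² − (938.3)² = 1.046 × 10⁸ MeV², so pc = 1.023 × 10⁴ MeV.
λ = hc/(pc) = 1240 MeV·fm / 1.023 × 10⁴ MeV = 0.121 fm.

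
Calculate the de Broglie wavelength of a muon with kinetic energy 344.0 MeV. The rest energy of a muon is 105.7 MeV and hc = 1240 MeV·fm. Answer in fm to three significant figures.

λ = 2.84 fm

Total energy E = KE + m₀c² = 344.0 + 105.7 = 449.7 MeV.
(pc)² = E² − (m₀c²)² = (449.7)² − (105.7)² = 1.911 × 10⁵ MeV², so pc = 437.1 MeV.
λ = hc/(pc) = 1240 MeV·fm / 437.1 MeV = 2.84 fm.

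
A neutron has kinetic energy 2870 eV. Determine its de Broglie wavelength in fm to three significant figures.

KE = 2870 eV = 4.598 × 10⁻¹⁶ J.
p = √(2mKE) = √(2 × 1.675 × 10⁻²⁷ × 4.598 × 10⁻¹⁶) = 1.241 × 10⁻²¹ kg·m/s.
λ = h/p = 6.626 × 10⁻³⁴ / 1.241 × 10⁻²¹ = 5.34 × 10⁻¹³ m = 534 fm.

λ = 534 fm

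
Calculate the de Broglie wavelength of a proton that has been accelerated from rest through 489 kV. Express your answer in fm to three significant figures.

KE = eV = 1.602 × 10⁻¹⁹ × 4.890 × 10⁵ = 7.834 × 10⁻¹⁴ J.
p = √(2mKE) = √(2 × 1.673 × 10⁻²⁷ × 7.834 × 10⁻¹⁴) = 1.619 × 10⁻²⁰ kg·m/s.
λ = h/p = 6.626 × 10⁻³⁴ / 1.619 × 10⁻²⁰ = 4.09 × 10⁻¹⁴ m = 40.9 fm.

λ = 40.9 fm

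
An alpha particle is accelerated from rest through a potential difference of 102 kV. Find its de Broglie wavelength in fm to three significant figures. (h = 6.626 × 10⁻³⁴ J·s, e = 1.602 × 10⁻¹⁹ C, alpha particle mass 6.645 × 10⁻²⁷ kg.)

λ = 31.8 fm

KE = 2eV = 2 × 1.602 × 10⁻¹⁹ × 1.020 × 10⁵ = 3.268 × 10⁻¹⁴ J.
p = √(2mKE) = √(2 × 6.645 × 10⁻²⁷ × 3.268 × 10⁻¹⁴) = 2.084 × 10⁻²⁰ kg·m/s.
λ = h/p = 6.626 × 10⁻³⁴ / 2.084 × 10⁻²⁰ = 3.18 × 10⁻¹⁴ m = 31.8 fm.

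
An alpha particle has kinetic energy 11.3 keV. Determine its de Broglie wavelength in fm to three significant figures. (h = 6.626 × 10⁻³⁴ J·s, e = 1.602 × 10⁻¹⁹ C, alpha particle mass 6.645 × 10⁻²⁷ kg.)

KE = 11.3 keV = 1.810 × 10⁻¹⁵ J.
p = √(2mKE) = √(2 × 6.645 × 10⁻²⁷ × 1.810 × 10⁻¹⁵) = 4.905 × 10⁻²¹ kg·m/s.
λ = h/p = 6.626 × 10⁻³⁴ / 4.905 × 10⁻²¹ = 1.35 × 10⁻¹³ m = 135 fm.

λ = 135 fm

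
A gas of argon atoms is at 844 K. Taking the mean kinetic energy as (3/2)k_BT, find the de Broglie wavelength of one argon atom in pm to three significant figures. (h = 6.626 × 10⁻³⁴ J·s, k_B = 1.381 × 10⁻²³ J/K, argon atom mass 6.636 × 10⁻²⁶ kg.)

KE = (3/2)k_BT = 1.5 × 1.381 × 10⁻²³ × 844 = 1.748 × 10⁻²⁰ J.
p = √(2mKE) = √(2 × 6.636 × 10⁻²⁶ × 1.748 × 10⁻²⁰) = 4.817 × 10⁻²³ kg·m/s.
λ = h/p = 1.38 × 10⁻¹¹ m = 13.8 pm.

λ = 13.8 pm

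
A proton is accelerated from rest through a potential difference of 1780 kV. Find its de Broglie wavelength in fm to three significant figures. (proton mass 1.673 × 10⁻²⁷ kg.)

λ = 21.5 fm

KE = eV = 1.602 × 10⁻¹⁹ × 1.780 × 10⁶ = 2.852 × 10⁻¹³ J.
p = √(2mKE) = √(2 × 1.673 × 10⁻²⁷ × 2.852 × 10⁻¹³) = 3.089 × 10⁻²⁰ kg·m/s.
λ = h/p = 6.626 × 10⁻³⁴ / 3.089 × 10⁻²⁰ = 2.15 × 10⁻¹⁴ m = 21.5 fm.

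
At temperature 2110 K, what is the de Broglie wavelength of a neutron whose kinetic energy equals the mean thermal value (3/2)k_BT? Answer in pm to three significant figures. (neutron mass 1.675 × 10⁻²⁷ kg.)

λ = 54.8 pm

KE = (3/2)k_BT = 1.5 × 1.381 × 10⁻²³ × 2110 = 4.371 × 10⁻²⁰ J.
p = √(2mKE) = √(2 × 1.675 × 10⁻²⁷ × 4.371 × 10⁻²⁰) = 1.210 × 10⁻²³ kg·m/s.
λ = h/p = 5.48 × 10⁻¹¹ m = 54.8 pm.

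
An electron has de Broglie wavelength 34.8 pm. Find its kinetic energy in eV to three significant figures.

KE = 1240 eV

p = h/λ = 6.626 × 10⁻³⁴ / 3.480 × 10⁻¹¹ = 1.904 × 10⁻²³ kg·m/s.
KE = p²/(2m) = (1.904 × 10⁻²³)² / (2 × 9.109 × 10⁻³¹) = 1.990 × 10⁻¹⁶ J = 1240 eV.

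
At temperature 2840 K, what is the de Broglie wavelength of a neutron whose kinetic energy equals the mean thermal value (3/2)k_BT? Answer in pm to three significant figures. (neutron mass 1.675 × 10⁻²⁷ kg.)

λ = 47.2 pm

KE = (3/2)k_BT = 1.5 × 1.381 × 10⁻²³ × 2840 = 5.883 × 10⁻²⁰ J.
p = √(2mKE) = √(2 × 1.675 × 10⁻²⁷ × 5.883 × 10⁻²⁰) = 1.404 × 10⁻²³ kg·m/s.
λ = h/p = 4.72 × 10⁻¹¹ m = 47.2 pm.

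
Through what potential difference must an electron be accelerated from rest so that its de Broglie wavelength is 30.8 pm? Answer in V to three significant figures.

p = h/λ = 6.626 × 10⁻³⁴ / 3.080 × 10⁻¹¹ = 2.151 × 10⁻²³ kg·m/s.
KE = p²/(2m) = 2.540 × 10⁻¹⁶ J.
V = KE/e = 2.540 × 10⁻¹⁶ / (1.602 × 10⁻¹⁹) = 1590 V.

V = 1590 V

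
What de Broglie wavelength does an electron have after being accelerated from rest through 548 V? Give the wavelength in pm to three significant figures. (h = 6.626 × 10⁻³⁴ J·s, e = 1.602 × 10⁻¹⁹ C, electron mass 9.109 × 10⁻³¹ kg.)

KE = eV = 1.602 × 10⁻¹⁹ × 548.0 = 8.779 × 10⁻¹⁷ J.
p = √(2mKE) = √(2 × 9.109 × 10⁻³¹ × 8.779 × 10⁻¹⁷) = 1.265 × 10⁻²³ kg·m/s.
λ = h/p = 6.626 × 10⁻³⁴ / 1.265 × 10⁻²³ = 5.24 × 10⁻¹¹ m = 52.4 pm.

λ = 52.4 pm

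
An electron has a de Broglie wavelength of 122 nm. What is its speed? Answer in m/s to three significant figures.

p = h/λ = 6.626 × 10⁻³⁴ / 1.220 × 10⁻⁷ = 5.431 × 10⁻²⁷ kg·m/s.
v = p/m = 5.431 × 10⁻²⁷ / 9.109 × 10⁻³¹ = 5.96 × 10³ m/s = 5960 m/s.

v = 5960 m/s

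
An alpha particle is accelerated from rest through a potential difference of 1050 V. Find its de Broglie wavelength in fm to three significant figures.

λ = 313 fm

KE = 2eV = 2 × 1.602 × 10⁻¹⁹ × 1050 = 3.364 × 10⁻¹⁶ J.
p = √(2mKE) = √(2 × 6.645 × 10⁻²⁷ × 3.364 × 10⁻¹⁶) = 2.114 × 10⁻²¹ kg·m/s.
λ = h/p = 6.626 × 10⁻³⁴ / 2.114 × 10⁻²¹ = 3.13 × 10⁻¹³ m = 313 fm.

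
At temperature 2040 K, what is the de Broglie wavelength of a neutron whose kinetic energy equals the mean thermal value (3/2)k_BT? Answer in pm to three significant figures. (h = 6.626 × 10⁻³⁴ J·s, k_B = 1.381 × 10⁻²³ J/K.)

λ = 55.7 pm

KE = (3/2)k_BT = 1.5 × 1.381 × 10⁻²³ × 2040 = 4.226 × 10⁻²⁰ J.
p = √(2mKE) = √(2 × 1.675 × 10⁻²⁷ × 4.226 × 10⁻²⁰) = 1.190 × 10⁻²³ kg·m/s.
λ = h/p = 5.57 × 10⁻¹¹ m = 55.7 pm.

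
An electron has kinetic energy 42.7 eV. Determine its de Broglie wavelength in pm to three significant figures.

λ = 188 pm

KE = 42.7 eV = 6.841 × 10⁻¹⁸ J.
p = √(2mKE) = √(2 × 9.109 × 10⁻³¹ × 6.841 × 10⁻¹⁸) = 3.530 × 10⁻²⁴ kg·m/s.
λ = h/p = 6.626 × 10⁻³⁴ / 3.530 × 10⁻²⁴ = 1.88 × 10⁻¹⁰ m = 188 pm.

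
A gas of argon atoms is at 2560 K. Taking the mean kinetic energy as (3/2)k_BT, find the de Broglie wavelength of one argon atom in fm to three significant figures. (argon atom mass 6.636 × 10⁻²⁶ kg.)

λ = 7900 fm

KE = (3/2)k_BT = 1.5 × 1.381 × 10⁻²³ × 2560 = 5.303 × 10⁻²⁰ J.
p = √(2mKE) = √(2 × 6.636 × 10⁻²⁶ × 5.303 × 10⁻²⁰) = 8.389 × 10⁻²³ kg·m/s.
λ = h/p = 7.90 × 10⁻¹² m = 7900 fm.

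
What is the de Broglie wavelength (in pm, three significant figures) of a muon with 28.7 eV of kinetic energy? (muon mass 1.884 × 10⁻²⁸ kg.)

KE = 28.7 eV = 4.598 × 10⁻¹⁸ J.
p = √(2mKE) = √(2 × 1.884 × 10⁻²⁸ × 4.598 × 10⁻¹⁸) = 4.162 × 10⁻²³ kg·m/s.
λ = h/p = 6.626 × 10⁻³⁴ / 4.162 × 10⁻²³ = 1.59 × 10⁻¹¹ m = 15.9 pm.

λ = 15.9 pm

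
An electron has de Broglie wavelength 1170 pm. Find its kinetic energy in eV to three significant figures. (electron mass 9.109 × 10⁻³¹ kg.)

p = h/λ = 6.626 × 10⁻³⁴ / 1.170 × 10⁻⁹ = 5.663 × 10⁻²⁵ kg·m/s.
KE = p²/(2m) = (5.663 × 10⁻²⁵)² / (2 × 9.109 × 10⁻³¹) = 1.760 × 10⁻¹⁹ J = 1.10 eV.

KE = 1.10 eV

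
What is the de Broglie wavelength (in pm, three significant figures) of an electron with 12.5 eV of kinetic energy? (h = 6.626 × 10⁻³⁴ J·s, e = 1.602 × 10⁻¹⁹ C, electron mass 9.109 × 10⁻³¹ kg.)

KE = 12.5 eV = 2.003 × 10⁻¹⁸ J.
p = √(2mKE) = √(2 × 9.109 × 10⁻³¹ × 2.003 × 10⁻¹⁸) = 1.910 × 10⁻²⁴ kg·m/s.
λ = h/p = 6.626 × 10⁻³⁴ / 1.910 × 10⁻²⁴ = 3.47 × 10⁻¹⁰ m = 347 pm.

λ = 347 pm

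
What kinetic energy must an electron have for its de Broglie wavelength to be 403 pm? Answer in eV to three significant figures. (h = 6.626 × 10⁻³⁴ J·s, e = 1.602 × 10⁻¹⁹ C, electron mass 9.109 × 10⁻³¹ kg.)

KE = 9.26 eV

p = h/λ = 6.626 × 10⁻³⁴ / 4.030 × 10⁻¹⁰ = 1.644 × 10⁻²⁴ kg·m/s.
KE = p²/(2m) = (1.644 × 10⁻²⁴)² / (2 × 9.109 × 10⁻³¹) = 1.484 × 10⁻¹⁸ J = 9.26 eV.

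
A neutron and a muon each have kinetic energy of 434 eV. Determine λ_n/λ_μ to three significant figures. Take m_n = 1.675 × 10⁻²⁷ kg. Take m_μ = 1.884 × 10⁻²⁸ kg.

λ_n/λ_μ = 0.335

At fixed KE, p = √(2mKE) so λ = h/p ∝ 1/√m.
λ_n/λ_μ = √(m_μ/m_n) = √(1.884 × 10⁻²⁸/1.675 × 10⁻²⁷) = √(0.1125) = 0.335.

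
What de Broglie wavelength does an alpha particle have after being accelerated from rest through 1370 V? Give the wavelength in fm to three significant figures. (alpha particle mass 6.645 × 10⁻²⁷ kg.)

KE = 2eV = 2 × 1.602 × 10⁻¹⁹ × 1370 = 4.389 × 10⁻¹⁶ J.
p = √(2mKE) = √(2 × 6.645 × 10⁻²⁷ × 4.389 × 10⁻¹⁶) = 2.415 × 10⁻²¹ kg·m/s.
λ = h/p = 6.626 × 10⁻³⁴ / 2.415 × 10⁻²¹ = 2.74 × 10⁻¹³ m = 274 fm.

λ = 274 fm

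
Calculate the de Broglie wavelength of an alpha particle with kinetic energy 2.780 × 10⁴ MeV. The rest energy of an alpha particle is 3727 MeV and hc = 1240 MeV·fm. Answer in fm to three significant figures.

Total energy E = KE + m₀c² = 2.780 × 10⁴ + 3727 = 31527 MeV.
(pc)² = E² − (m₀c²)² = (31527)² − (3727)² = 9.801 × 10⁸ MeV², so pc = 3.131 × 10⁴ MeV.
λ = hc/(pc) = 1240 MeV·fm / 3.131 × 10⁴ MeV = 0.0396 fm.

λ = 0.0396 fm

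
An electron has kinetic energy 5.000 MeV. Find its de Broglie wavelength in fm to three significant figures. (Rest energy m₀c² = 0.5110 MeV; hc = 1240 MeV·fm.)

λ = 226 fm

Total energy E = KE + m₀c² = 5.000 + 0.5110 = 5.5110 MeV.
(pc)² = E² − (m₀c²)² = (5.5110)² − (0.5110)² = 30.11 MeV², so pc = 5.487 MeV.
λ = hc/(pc) = 1240 MeV·fm / 5.487 MeV = 226 fm.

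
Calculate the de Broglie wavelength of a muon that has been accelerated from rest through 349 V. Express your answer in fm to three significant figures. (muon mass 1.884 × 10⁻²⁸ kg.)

KE = eV = 1.602 × 10⁻¹⁹ × 349.0 = 5.591 × 10⁻¹⁷ J.
p = √(2mKE) = √(2 × 1.884 × 10⁻²⁸ × 5.591 × 10⁻¹⁷) = 1.451 × 10⁻²² kg·m/s.
λ = h/p = 6.626 × 10⁻³⁴ / 1.451 × 10⁻²² = 4.57 × 10⁻¹² m = 4570 fm.

λ = 4570 fm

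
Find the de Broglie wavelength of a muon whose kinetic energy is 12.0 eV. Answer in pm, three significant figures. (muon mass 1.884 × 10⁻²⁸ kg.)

λ = 24.6 pm

KE = 12.0 eV = 1.922 × 10⁻¹⁸ J.
p = √(2mKE) = √(2 × 1.884 × 10⁻²⁸ × 1.922 × 10⁻¹⁸) = 2.691 × 10⁻²³ kg·m/s.
λ = h/p = 6.626 × 10⁻³⁴ / 2.691 × 10⁻²³ = 2.46 × 10⁻¹¹ m = 24.6 pm.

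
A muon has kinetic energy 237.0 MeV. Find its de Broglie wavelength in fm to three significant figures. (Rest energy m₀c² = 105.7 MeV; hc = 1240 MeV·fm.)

λ = 3.80 fm

Total energy E = KE + m₀c² = 237.0 + 105.7 = 342.7 MeV.
(pc)² = E² − (m₀c²)² = (342.7)² − (105.7)² = 1.063 × 10⁵ MeV², so pc = 326.0 MeV.
λ = hc/(pc) = 1240 MeV·fm / 326.0 MeV = 3.80 fm.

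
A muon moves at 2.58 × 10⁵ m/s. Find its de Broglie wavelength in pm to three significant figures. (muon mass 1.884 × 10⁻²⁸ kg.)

p = mv = 1.884 × 10⁻²⁸ × 2.58 × 10⁵ = 4.861 × 10⁻²³ kg·m/s.
λ = h/p = 6.626 × 10⁻³⁴ / 4.861 × 10⁻²³ = 1.36 × 10⁻¹¹ m = 13.6 pm.

λ = 13.6 pm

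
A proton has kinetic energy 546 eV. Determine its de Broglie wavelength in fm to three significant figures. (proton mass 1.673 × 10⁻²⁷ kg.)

KE = 546 eV = 8.747 × 10⁻¹⁷ J.
p = √(2mKE) = √(2 × 1.673 × 10⁻²⁷ × 8.747 × 10⁻¹⁷) = 5.410 × 10⁻²² kg·m/s.
λ = h/p = 6.626 × 10⁻³⁴ / 5.410 × 10⁻²² = 1.22 × 10⁻¹² m = 1220 fm.

λ = 1220 fm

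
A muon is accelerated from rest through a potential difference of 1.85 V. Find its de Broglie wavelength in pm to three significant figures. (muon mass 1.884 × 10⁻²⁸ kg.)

λ = 62.7 pm

KE = eV = 1.602 × 10⁻¹⁹ × 1.850 = 2.964 × 10⁻¹⁹ J.
p = √(2mKE) = √(2 × 1.884 × 10⁻²⁸ × 2.964 × 10⁻¹⁹) = 1.057 × 10⁻²³ kg·m/s.
λ = h/p = 6.626 × 10⁻³⁴ / 1.057 × 10⁻²³ = 6.27 × 10⁻¹¹ m = 62.7 pm.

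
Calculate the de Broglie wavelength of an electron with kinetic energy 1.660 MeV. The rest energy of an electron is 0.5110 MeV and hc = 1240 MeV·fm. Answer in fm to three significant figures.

λ = 588 fm

Total energy E = KE + m₀c² = 1.660 + 0.5110 = 2.1710 MeV.
(pc)² = E² − (m₀c²)² = (2.1710)² − (0.5110)² = 4.452 MeV², so pc = 2.110 MeV.
λ = hc/(pc) = 1240 MeV·fm / 2.110 MeV = 588 fm.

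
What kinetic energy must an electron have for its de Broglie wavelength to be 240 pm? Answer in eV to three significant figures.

p = h/λ = 6.626 × 10⁻³⁴ / 2.400 × 10⁻¹⁰ = 2.761 × 10⁻²⁴ kg·m/s.
KE = p²/(2m) = (2.761 × 10⁻²⁴)² / (2 × 9.109 × 10⁻³¹) = 4.184 × 10⁻¹⁸ J = 26.1 eV.

KE = 26.1 eV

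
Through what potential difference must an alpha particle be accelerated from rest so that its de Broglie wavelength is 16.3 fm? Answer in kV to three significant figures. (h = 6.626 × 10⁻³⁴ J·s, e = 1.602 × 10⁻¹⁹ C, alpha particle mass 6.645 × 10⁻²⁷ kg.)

p = h/λ = 6.626 × 10⁻³⁴ / 1.630 × 10⁻¹⁴ = 4.065 × 10⁻²⁰ kg·m/s.
KE = p²/(2m) = 1.243 × 10⁻¹³ J.
V = KE/2e = 1.243 × 10⁻¹³ / (2 × 1.602 × 10⁻¹⁹) = 388 kV.

V = 388 kV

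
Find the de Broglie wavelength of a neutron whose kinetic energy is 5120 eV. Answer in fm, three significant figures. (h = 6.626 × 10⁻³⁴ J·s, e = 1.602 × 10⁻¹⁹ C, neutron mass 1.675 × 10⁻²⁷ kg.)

λ = 400 fm

KE = 5120 eV = 8.202 × 10⁻¹⁶ J.
p = √(2mKE) = √(2 × 1.675 × 10⁻²⁷ × 8.202 × 10⁻¹⁶) = 1.658 × 10⁻²¹ kg·m/s.
λ = h/p = 6.626 × 10⁻³⁴ / 1.658 × 10⁻²¹ = 4.00 × 10⁻¹³ m = 400 fm.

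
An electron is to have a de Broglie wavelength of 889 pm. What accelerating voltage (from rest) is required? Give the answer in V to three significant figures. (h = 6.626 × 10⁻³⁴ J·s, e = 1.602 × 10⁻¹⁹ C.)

p = h/λ = 6.626 × 10⁻³⁴ / 8.890 × 10⁻¹⁰ = 7.453 × 10⁻²⁵ kg·m/s.
KE = p²/(2m) = 3.049 × 10⁻¹⁹ J.
V = KE/e = 3.049 × 10⁻¹⁹ / (1.602 × 10⁻¹⁹) = 1.90 V.

V = 1.90 V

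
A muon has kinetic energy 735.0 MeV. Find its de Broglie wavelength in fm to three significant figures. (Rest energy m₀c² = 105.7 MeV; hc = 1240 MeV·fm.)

Total energy E = KE + m₀c² = 735.0 + 105.7 = 840.7 MeV.
(pc)² = E² − (m₀c²)² = (840.7)² − (105.7)² = 6.956 × 10⁵ MeV², so pc = 834.0 MeV.
λ = hc/(pc) = 1240 MeV·fm / 834.0 MeV = 1.49 fm.

λ = 1.49 fm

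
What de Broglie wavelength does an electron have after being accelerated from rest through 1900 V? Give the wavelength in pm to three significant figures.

λ = 28.1 pm

KE = eV = 1.602 × 10⁻¹⁹ × 1900 = 3.044 × 10⁻¹⁶ J.
p = √(2mKE) = √(2 × 9.109 × 10⁻³¹ × 3.044 × 10⁻¹⁶) = 2.355 × 10⁻²³ kg·m/s.
λ = h/p = 6.626 × 10⁻³⁴ / 2.355 × 10⁻²³ = 2.81 × 10⁻¹¹ m = 28.1 pm.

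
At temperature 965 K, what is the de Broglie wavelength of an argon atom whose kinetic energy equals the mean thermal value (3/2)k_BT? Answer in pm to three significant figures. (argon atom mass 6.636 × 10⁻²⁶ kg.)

λ = 12.9 pm

KE = (3/2)k_BT = 1.5 × 1.381 × 10⁻²³ × 965 = 1.999 × 10⁻²⁰ J.
p = √(2mKE) = √(2 × 6.636 × 10⁻²⁶ × 1.999 × 10⁻²⁰) = 5.151 × 10⁻²³ kg·m/s.
λ = h/p = 1.29 × 10⁻¹¹ m = 12.9 pm.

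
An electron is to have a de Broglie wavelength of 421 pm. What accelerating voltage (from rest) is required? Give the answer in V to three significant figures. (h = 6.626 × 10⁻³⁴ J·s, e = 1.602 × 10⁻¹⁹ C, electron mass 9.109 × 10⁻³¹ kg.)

p = h/λ = 6.626 × 10⁻³⁴ / 4.210 × 10⁻¹⁰ = 1.574 × 10⁻²⁴ kg·m/s.
KE = p²/(2m) = 1.360 × 10⁻¹⁸ J.
V = KE/e = 1.360 × 10⁻¹⁸ / (1.602 × 10⁻¹⁹) = 8.49 V.

V = 8.49 V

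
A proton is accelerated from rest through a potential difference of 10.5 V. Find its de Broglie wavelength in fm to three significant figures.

KE = eV = 1.602 × 10⁻¹⁹ × 10.50 = 1.682 × 10⁻¹⁸ J.
p = √(2mKE) = √(2 × 1.673 × 10⁻²⁷ × 1.682 × 10⁻¹⁸) = 7.502 × 10⁻²³ kg·m/s.
λ = h/p = 6.626 × 10⁻³⁴ / 7.502 × 10⁻²³ = 8.83 × 10⁻¹² m = 8830 fm.

λ = 8830 fm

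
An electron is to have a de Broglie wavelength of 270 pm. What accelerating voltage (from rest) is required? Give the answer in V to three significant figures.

V = 20.6 V

p = h/λ = 6.626 × 10⁻³⁴ / 2.700 × 10⁻¹⁰ = 2.454 × 10⁻²⁴ kg·m/s.
KE = p²/(2m) = 3.306 × 10⁻¹⁸ J.
V = KE/e = 3.306 × 10⁻¹⁸ / (1.602 × 10⁻¹⁹) = 20.6 V.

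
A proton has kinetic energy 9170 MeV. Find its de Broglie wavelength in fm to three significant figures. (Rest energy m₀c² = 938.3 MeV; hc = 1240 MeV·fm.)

λ = 0.123 fm

Total energy E = KE + m₀c² = 9170 + 938.3 = 10108.3 MeV.
(pc)² = E² − (m₀c²)² = (10108.3)² − (938.3)² = 1.013 × 10⁸ MeV², so pc = 1.006 × 10⁴ MeV.
λ = hc/(pc) = 1240 MeV·fm / 1.006 × 10⁴ MeV = 0.123 fm.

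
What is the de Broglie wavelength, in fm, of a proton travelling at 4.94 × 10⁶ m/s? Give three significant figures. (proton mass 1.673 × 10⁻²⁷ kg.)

p = mv = 1.673 × 10⁻²⁷ × 4.94 × 10⁶ = 8.265 × 10⁻²¹ kg·m/s.
λ = h/p = 6.626 × 10⁻³⁴ / 8.265 × 10⁻²¹ = 8.02 × 10⁻¹⁴ m = 80.2 fm.

λ = 80.2 fm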